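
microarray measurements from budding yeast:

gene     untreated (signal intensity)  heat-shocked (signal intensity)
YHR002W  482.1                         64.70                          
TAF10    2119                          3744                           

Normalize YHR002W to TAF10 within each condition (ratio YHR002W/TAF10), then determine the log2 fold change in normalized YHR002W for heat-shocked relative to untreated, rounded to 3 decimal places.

YHR002W/TAF10 (untreated) = 482.1 / 2119 = 0.22751
YHR002W/TAF10 (heat-shocked) = 64.70 / 3744 = 0.017281
Fold change = 0.017281 / 0.22751 = 0.0760
log2(0.0760) = -3.7187

-3.719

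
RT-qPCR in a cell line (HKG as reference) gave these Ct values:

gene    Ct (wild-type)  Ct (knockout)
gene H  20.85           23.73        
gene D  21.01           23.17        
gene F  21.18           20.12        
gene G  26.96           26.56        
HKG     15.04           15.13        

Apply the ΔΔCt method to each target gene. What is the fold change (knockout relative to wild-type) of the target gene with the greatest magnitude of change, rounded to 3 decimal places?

0.145

gene H: ΔΔCt = (23.73−15.13) − (20.85−15.04) = 8.60 − 5.81 = 2.79; fold change = 2^-2.79 = 0.145
gene D: ΔΔCt = (23.17−15.13) − (21.01−15.04) = 8.04 − 5.97 = 2.07; fold change = 2^-2.07 = 0.238
gene F: ΔΔCt = (20.12−15.13) − (21.18−15.04) = 4.99 − 6.14 = -1.15; fold change = 2^1.15 = 2.219
gene G: ΔΔCt = (26.56−15.13) − (26.96−15.04) = 11.43 − 11.92 = -0.49; fold change = 2^0.49 = 1.404
gene H has the largest |ΔΔCt| = 2.79.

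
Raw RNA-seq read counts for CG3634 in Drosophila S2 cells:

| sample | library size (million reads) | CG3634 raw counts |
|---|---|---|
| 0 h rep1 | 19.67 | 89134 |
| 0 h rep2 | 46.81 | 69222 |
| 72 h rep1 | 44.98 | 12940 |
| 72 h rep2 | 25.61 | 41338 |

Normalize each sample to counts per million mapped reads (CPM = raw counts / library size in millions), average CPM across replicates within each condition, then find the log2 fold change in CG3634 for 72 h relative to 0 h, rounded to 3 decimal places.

-1.660

CPM(0 h rep1) = 89134 / 19.67 = 4531.4692
CPM(0 h rep2) = 69222 / 46.81 = 1478.7866
CPM(72 h rep1) = 12940 / 44.98 = 287.6834
CPM(72 h rep2) = 41338 / 25.61 = 1614.1351
mean CPM(0 h) = 3005.1279; mean CPM(72 h) = 950.9093
Fold change = 950.9093 / 3005.1279 = 0.31643
log2(0.31643) = -1.6600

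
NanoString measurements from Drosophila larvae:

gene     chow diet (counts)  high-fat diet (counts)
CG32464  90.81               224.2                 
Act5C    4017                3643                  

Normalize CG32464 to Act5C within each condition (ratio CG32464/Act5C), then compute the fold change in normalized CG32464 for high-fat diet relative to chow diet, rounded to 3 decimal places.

2.722

CG32464/Act5C (chow diet) = 90.81 / 4017 = 0.022606
CG32464/Act5C (high-fat diet) = 224.2 / 3643 = 0.061543
Fold change = 0.061543 / 0.022606 = 2.7224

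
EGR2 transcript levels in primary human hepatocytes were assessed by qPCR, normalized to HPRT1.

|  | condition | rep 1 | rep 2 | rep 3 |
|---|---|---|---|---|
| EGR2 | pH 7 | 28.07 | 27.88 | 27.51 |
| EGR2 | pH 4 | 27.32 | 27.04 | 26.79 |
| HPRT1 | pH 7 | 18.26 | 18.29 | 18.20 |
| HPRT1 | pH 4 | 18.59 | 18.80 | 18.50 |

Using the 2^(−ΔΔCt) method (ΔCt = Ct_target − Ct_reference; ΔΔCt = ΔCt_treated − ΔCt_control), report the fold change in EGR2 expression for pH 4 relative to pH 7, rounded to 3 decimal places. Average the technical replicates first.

Mean Ct: EGR2 pH 7 27.820; EGR2 pH 4 27.050; HPRT1 pH 7 18.250; HPRT1 pH 4 18.630
ΔCt(pH 7) = 27.820 − 18.250 = 9.570
ΔCt(pH 4) = 27.050 − 18.630 = 8.420
ΔΔCt = 8.420 − 9.570 = -1.150
Fold change = 2^(−(-1.150)) = 2^1.150 = 2.2191

2.219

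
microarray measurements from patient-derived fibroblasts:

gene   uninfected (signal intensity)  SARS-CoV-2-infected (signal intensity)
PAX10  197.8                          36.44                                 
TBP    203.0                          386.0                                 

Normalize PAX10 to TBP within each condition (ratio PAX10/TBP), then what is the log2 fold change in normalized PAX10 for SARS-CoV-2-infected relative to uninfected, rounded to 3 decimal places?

-3.368

PAX10/TBP (uninfected) = 197.8 / 203.0 = 0.97438
PAX10/TBP (SARS-CoV-2-infected) = 36.44 / 386.0 = 0.094404
Fold change = 0.094404 / 0.97438 = 0.0969
log2(0.0969) = -3.3676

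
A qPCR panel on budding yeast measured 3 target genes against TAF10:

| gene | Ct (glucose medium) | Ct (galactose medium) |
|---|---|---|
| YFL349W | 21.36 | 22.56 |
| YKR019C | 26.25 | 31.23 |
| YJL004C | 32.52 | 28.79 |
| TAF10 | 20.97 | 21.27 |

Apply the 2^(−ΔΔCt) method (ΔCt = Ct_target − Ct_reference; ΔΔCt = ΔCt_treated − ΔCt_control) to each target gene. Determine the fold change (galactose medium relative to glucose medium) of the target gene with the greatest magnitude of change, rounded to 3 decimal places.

YFL349W: ΔΔCt = (22.56−21.27) − (21.36−20.97) = 1.29 − 0.39 = 0.90; fold change = 2^-0.90 = 0.536
YKR019C: ΔΔCt = (31.23−21.27) − (26.25−20.97) = 9.96 − 5.28 = 4.68; fold change = 2^-4.68 = 0.039
YJL004C: ΔΔCt = (28.79−21.27) − (32.52−20.97) = 7.52 − 11.55 = -4.03; fold change = 2^4.03 = 16.336
YKR019C has the largest |ΔΔCt| = 4.68.

0.039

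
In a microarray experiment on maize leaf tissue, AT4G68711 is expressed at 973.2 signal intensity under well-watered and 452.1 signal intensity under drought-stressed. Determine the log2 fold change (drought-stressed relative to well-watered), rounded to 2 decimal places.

Fold change = 452.1 / 973.2 = 0.4645
log2(0.4645) = -1.106

-1.11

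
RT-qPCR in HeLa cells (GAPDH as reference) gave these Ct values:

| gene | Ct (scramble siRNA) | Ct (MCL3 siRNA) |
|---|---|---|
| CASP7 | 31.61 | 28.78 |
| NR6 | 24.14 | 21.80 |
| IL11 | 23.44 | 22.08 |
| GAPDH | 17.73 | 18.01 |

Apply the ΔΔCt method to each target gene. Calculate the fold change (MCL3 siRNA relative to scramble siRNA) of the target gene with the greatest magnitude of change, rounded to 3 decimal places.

CASP7: ΔΔCt = (28.78−18.01) − (31.61−17.73) = 10.77 − 13.88 = -3.11; fold change = 2^3.11 = 8.634
NR6: ΔΔCt = (21.80−18.01) − (24.14−17.73) = 3.79 − 6.41 = -2.62; fold change = 2^2.62 = 6.148
IL11: ΔΔCt = (22.08−18.01) − (23.44−17.73) = 4.07 − 5.71 = -1.64; fold change = 2^1.64 = 3.117
CASP7 has the largest |ΔΔCt| = 3.11.

8.634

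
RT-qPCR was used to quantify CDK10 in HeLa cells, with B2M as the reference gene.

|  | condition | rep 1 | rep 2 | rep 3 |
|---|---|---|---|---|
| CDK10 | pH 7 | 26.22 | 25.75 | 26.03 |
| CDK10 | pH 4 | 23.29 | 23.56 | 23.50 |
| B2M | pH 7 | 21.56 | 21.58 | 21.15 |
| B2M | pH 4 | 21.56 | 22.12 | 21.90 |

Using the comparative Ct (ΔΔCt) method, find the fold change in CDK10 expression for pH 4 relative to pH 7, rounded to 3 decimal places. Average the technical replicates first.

Mean Ct: CDK10 pH 7 26.000; CDK10 pH 4 23.450; B2M pH 7 21.430; B2M pH 4 21.860
ΔCt(pH 7) = 26.000 − 21.430 = 4.570
ΔCt(pH 4) = 23.450 − 21.860 = 1.590
ΔΔCt = 1.590 − 4.570 = -2.980
Fold change = 2^(−(-2.980)) = 2^2.980 = 7.8899

7.890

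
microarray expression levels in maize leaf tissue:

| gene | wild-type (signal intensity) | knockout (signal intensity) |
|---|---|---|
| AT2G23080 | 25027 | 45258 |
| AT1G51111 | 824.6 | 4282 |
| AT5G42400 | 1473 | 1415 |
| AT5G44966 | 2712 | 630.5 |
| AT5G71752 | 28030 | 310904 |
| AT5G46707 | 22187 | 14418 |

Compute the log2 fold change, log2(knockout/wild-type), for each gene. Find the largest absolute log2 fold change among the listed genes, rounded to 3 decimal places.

3.471

log2(45258/25027) = 0.855  (AT2G23080)
log2(4282/824.6) = 2.377  (AT1G51111)
log2(1415/1473) = -0.058  (AT5G42400)
log2(630.5/2712) = -2.105  (AT5G44966)
log2(310904/28030) = 3.471  (AT5G71752)
log2(14418/22187) = -0.622  (AT5G46707)
The largest magnitude belongs to AT5G71752.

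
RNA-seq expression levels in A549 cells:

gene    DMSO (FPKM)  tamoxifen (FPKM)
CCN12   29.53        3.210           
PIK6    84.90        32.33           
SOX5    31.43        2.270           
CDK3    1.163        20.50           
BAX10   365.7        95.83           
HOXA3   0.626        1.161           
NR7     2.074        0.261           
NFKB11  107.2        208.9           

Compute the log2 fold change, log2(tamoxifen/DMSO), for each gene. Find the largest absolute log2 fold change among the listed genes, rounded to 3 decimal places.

log2(3.210/29.53) = -3.202  (CCN12)
log2(32.33/84.90) = -1.393  (PIK6)
log2(2.270/31.43) = -3.791  (SOX5)
log2(20.50/1.163) = 4.140  (CDK3)
log2(95.83/365.7) = -1.932  (BAX10)
log2(1.161/0.626) = 0.891  (HOXA3)
log2(0.261/2.074) = -2.990  (NR7)
log2(208.9/107.2) = 0.963  (NFKB11)
The largest magnitude belongs to CDK3.

4.140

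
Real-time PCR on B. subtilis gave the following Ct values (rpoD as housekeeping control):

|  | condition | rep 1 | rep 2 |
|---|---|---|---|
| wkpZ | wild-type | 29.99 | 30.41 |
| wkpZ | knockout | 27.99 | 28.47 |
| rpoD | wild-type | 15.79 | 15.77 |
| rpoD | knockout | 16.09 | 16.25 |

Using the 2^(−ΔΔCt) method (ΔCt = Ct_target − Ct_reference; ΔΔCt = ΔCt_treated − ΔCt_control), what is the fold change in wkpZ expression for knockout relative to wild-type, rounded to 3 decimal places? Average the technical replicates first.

Mean Ct: wkpZ wild-type 30.200; wkpZ knockout 28.230; rpoD wild-type 15.780; rpoD knockout 16.170
ΔCt(wild-type) = 30.200 − 15.780 = 14.420
ΔCt(knockout) = 28.230 − 16.170 = 12.060
ΔΔCt = 12.060 − 14.420 = -2.360
Fold change = 2^(−(-2.360)) = 2^2.360 = 5.1337

5.134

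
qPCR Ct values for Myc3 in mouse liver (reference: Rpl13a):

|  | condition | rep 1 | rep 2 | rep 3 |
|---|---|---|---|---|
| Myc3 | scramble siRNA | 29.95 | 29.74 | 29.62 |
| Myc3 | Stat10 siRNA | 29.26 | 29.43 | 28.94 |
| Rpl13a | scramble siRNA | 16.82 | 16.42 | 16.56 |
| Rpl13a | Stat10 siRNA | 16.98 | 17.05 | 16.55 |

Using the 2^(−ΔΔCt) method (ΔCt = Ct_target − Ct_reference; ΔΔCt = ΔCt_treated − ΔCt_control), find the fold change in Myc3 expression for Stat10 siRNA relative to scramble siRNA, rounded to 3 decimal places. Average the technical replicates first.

Mean Ct: Myc3 scramble siRNA 29.770; Myc3 Stat10 siRNA 29.210; Rpl13a scramble siRNA 16.600; Rpl13a Stat10 siRNA 16.860
ΔCt(scramble siRNA) = 29.770 − 16.600 = 13.170
ΔCt(Stat10 siRNA) = 29.210 − 16.860 = 12.350
ΔΔCt = 12.350 − 13.170 = -0.820
Fold change = 2^(−(-0.820)) = 2^0.820 = 1.7654

1.765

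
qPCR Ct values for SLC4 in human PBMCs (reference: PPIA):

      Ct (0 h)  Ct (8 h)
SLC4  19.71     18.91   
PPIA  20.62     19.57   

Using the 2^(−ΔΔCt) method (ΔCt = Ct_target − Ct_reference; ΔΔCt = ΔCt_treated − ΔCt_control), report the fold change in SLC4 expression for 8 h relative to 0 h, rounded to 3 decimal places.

ΔCt(0 h) = 19.710 − 20.620 = -0.910
ΔCt(8 h) = 18.910 − 19.570 = -0.660
ΔΔCt = -0.660 − (-0.910) = 0.250
Fold change = 2^(−0.250) = 0.8409

0.841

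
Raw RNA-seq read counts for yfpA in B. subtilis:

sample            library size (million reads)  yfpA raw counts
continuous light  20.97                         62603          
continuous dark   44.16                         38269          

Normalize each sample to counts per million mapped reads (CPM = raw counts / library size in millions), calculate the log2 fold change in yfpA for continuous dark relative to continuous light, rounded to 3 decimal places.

-1.784

CPM(continuous light) = 62603 / 20.97 = 2985.3600
CPM(continuous dark) = 38269 / 44.16 = 866.5987
Fold change = 866.5987 / 2985.3600 = 0.29028
log2(0.29028) = -1.7845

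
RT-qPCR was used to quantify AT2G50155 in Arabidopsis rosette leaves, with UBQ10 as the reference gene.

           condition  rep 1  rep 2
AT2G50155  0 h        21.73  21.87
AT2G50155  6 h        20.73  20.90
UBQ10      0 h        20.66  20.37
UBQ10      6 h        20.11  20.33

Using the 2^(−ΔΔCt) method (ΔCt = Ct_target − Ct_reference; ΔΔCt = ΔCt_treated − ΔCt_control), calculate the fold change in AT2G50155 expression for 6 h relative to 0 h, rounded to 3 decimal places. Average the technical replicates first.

Mean Ct: AT2G50155 0 h 21.800; AT2G50155 6 h 20.815; UBQ10 0 h 20.515; UBQ10 6 h 20.220
ΔCt(0 h) = 21.800 − 20.515 = 1.285
ΔCt(6 h) = 20.815 − 20.220 = 0.595
ΔΔCt = 0.595 − 1.285 = -0.690
Fold change = 2^(−(-0.690)) = 2^0.690 = 1.6133

1.613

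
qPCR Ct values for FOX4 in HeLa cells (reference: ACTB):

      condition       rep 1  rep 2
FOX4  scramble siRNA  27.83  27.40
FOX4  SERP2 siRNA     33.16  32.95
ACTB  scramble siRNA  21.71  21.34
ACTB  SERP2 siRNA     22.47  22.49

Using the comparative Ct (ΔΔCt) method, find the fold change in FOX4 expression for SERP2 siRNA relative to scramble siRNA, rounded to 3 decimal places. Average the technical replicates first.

0.045

Mean Ct: FOX4 scramble siRNA 27.615; FOX4 SERP2 siRNA 33.055; ACTB scramble siRNA 21.525; ACTB SERP2 siRNA 22.480
ΔCt(scramble siRNA) = 27.615 − 21.525 = 6.090
ΔCt(SERP2 siRNA) = 33.055 − 22.480 = 10.575
ΔΔCt = 10.575 − 6.090 = 4.485
Fold change = 2^(−4.485) = 0.0447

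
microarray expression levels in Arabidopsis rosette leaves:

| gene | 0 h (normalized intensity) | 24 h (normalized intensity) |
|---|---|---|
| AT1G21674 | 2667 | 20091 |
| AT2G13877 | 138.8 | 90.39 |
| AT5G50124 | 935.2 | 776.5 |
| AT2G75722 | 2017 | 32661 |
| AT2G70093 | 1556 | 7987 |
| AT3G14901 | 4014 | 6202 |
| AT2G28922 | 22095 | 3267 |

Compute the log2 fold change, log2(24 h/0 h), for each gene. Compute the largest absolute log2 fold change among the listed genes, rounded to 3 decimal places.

log2(20091/2667) = 2.913  (AT1G21674)
log2(90.39/138.8) = -0.619  (AT2G13877)
log2(776.5/935.2) = -0.268  (AT5G50124)
log2(32661/2017) = 4.017  (AT2G75722)
log2(7987/1556) = 2.360  (AT2G70093)
log2(6202/4014) = 0.628  (AT3G14901)
log2(3267/22095) = -2.758  (AT2G28922)
The largest magnitude belongs to AT2G75722.

4.017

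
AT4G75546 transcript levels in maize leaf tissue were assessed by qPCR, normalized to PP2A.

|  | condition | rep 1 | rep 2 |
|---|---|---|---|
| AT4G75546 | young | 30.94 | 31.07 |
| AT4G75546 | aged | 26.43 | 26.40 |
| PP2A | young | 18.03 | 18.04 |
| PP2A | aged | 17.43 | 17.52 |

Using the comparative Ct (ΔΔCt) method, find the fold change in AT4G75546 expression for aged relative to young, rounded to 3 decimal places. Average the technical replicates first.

Mean Ct: AT4G75546 young 31.005; AT4G75546 aged 26.415; PP2A young 18.035; PP2A aged 17.475
ΔCt(young) = 31.005 − 18.035 = 12.970
ΔCt(aged) = 26.415 − 17.475 = 8.940
ΔΔCt = 8.940 − 12.970 = -4.030
Fold change = 2^(−(-4.030)) = 2^4.030 = 16.3362

16.336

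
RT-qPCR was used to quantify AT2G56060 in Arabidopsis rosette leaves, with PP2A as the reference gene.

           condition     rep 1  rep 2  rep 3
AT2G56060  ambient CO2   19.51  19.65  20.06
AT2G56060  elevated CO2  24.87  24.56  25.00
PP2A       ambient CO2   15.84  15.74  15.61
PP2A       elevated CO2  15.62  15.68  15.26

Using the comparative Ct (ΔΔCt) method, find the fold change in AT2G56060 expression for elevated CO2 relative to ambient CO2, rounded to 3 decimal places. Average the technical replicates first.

Mean Ct: AT2G56060 ambient CO2 19.740; AT2G56060 elevated CO2 24.810; PP2A ambient CO2 15.730; PP2A elevated CO2 15.520
ΔCt(ambient CO2) = 19.740 − 15.730 = 4.010
ΔCt(elevated CO2) = 24.810 − 15.520 = 9.290
ΔΔCt = 9.290 − 4.010 = 5.280
Fold change = 2^(−5.280) = 0.0257

0.026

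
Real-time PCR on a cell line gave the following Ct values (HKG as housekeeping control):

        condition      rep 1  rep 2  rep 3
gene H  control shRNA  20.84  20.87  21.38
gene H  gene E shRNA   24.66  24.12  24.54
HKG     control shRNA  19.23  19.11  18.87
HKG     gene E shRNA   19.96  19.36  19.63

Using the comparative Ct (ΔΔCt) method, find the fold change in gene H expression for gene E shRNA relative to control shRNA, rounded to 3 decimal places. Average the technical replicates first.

Mean Ct: gene H control shRNA 21.030; gene H gene E shRNA 24.440; HKG control shRNA 19.070; HKG gene E shRNA 19.650
ΔCt(control shRNA) = 21.030 − 19.070 = 1.960
ΔCt(gene E shRNA) = 24.440 − 19.650 = 4.790
ΔΔCt = 4.790 − 1.960 = 2.830
Fold change = 2^(−2.830) = 0.1406

0.141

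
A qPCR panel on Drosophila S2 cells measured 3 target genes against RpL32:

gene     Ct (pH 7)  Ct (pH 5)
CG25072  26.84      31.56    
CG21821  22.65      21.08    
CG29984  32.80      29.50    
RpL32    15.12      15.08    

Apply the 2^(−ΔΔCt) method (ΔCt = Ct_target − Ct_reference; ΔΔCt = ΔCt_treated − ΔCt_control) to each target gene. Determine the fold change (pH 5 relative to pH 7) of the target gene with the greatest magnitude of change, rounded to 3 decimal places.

CG25072: ΔΔCt = (31.56−15.08) − (26.84−15.12) = 16.48 − 11.72 = 4.76; fold change = 2^-4.76 = 0.037
CG21821: ΔΔCt = (21.08−15.08) − (22.65−15.12) = 6.00 − 7.53 = -1.53; fold change = 2^1.53 = 2.888
CG29984: ΔΔCt = (29.50−15.08) − (32.80−15.12) = 14.42 − 17.68 = -3.26; fold change = 2^3.26 = 9.580
CG25072 has the largest |ΔΔCt| = 4.76.

0.037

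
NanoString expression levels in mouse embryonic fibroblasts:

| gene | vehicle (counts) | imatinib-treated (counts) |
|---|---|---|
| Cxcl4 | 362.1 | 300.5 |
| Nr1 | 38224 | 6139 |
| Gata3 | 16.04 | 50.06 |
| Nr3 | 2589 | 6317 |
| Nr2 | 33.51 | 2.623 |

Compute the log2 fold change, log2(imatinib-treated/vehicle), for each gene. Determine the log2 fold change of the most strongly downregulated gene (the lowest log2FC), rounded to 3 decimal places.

log2(300.5/362.1) = -0.269  (Cxcl4)
log2(6139/38224) = -2.638  (Nr1)
log2(50.06/16.04) = 1.642  (Gata3)
log2(6317/2589) = 1.287  (Nr3)
log2(2.623/33.51) = -3.675  (Nr2)
Nr2 is most strongly downregulated.

-3.675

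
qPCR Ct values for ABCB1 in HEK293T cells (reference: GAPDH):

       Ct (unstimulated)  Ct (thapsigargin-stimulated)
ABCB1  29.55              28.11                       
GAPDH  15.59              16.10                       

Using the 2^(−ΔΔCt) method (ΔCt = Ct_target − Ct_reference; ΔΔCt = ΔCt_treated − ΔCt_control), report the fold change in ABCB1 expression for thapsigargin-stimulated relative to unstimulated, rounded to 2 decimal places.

3.86

ΔCt(unstimulated) = 29.550 − 15.590 = 13.960
ΔCt(thapsigargin-stimulated) = 28.110 − 16.100 = 12.010
ΔΔCt = 12.010 − 13.960 = -1.950
Fold change = 2^(−(-1.950)) = 2^1.950 = 3.864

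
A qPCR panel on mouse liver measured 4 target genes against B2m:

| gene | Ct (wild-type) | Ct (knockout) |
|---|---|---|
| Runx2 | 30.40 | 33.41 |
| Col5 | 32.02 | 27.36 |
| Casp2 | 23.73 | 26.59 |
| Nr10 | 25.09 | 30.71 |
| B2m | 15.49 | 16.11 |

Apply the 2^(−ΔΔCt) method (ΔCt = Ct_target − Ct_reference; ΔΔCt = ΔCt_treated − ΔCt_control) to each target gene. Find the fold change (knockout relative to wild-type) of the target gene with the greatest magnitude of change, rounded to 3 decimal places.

38.854

Runx2: ΔΔCt = (33.41−16.11) − (30.40−15.49) = 17.30 − 14.91 = 2.39; fold change = 2^-2.39 = 0.191
Col5: ΔΔCt = (27.36−16.11) − (32.02−15.49) = 11.25 − 16.53 = -5.28; fold change = 2^5.28 = 38.854
Casp2: ΔΔCt = (26.59−16.11) − (23.73−15.49) = 10.48 − 8.24 = 2.24; fold change = 2^-2.24 = 0.212
Nr10: ΔΔCt = (30.71−16.11) − (25.09−15.49) = 14.60 − 9.60 = 5.00; fold change = 2^-5.00 = 0.031
Col5 has the largest |ΔΔCt| = 5.28.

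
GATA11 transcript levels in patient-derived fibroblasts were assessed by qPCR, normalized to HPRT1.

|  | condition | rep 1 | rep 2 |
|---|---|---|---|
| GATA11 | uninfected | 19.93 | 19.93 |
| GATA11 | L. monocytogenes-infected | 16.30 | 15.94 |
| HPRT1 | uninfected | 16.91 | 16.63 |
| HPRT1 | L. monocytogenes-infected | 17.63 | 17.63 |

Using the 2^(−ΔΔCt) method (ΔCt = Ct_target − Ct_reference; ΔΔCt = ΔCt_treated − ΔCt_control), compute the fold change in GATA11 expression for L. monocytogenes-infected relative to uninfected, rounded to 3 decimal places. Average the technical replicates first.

25.457

Mean Ct: GATA11 uninfected 19.930; GATA11 L. monocytogenes-infected 16.120; HPRT1 uninfected 16.770; HPRT1 L. monocytogenes-infected 17.630
ΔCt(uninfected) = 19.930 − 16.770 = 3.160
ΔCt(L. monocytogenes-infected) = 16.120 − 17.630 = -1.510
ΔΔCt = -1.510 − 3.160 = -4.670
Fold change = 2^(−(-4.670)) = 2^4.670 = 25.4572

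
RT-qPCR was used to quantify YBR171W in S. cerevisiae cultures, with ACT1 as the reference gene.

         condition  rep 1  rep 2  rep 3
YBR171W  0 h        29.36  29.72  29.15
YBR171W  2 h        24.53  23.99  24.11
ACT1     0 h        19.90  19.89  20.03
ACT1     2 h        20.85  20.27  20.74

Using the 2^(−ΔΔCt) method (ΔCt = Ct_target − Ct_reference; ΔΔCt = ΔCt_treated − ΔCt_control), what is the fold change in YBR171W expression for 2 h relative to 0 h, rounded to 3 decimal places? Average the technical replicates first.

58.892

Mean Ct: YBR171W 0 h 29.410; YBR171W 2 h 24.210; ACT1 0 h 19.940; ACT1 2 h 20.620
ΔCt(0 h) = 29.410 − 19.940 = 9.470
ΔCt(2 h) = 24.210 − 20.620 = 3.590
ΔΔCt = 3.590 − 9.470 = -5.880
Fold change = 2^(−(-5.880)) = 2^5.880 = 58.8920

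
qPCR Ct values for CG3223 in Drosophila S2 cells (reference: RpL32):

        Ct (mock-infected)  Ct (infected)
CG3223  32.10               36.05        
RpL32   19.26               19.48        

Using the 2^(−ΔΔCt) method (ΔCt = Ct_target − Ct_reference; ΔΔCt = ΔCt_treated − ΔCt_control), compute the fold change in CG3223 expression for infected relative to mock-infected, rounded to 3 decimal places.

ΔCt(mock-infected) = 32.100 − 19.260 = 12.840
ΔCt(infected) = 36.050 − 19.480 = 16.570
ΔΔCt = 16.570 − 12.840 = 3.730
Fold change = 2^(−3.730) = 0.0754

0.075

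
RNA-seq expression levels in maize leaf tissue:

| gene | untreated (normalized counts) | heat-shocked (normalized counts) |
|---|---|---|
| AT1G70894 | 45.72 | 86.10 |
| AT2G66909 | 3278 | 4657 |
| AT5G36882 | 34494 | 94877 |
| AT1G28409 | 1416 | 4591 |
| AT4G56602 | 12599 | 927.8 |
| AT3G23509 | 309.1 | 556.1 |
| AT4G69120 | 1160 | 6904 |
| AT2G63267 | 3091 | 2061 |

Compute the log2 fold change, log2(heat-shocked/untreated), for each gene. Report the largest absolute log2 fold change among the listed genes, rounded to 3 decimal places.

3.763

log2(86.10/45.72) = 0.913  (AT1G70894)
log2(4657/3278) = 0.507  (AT2G66909)
log2(94877/34494) = 1.460  (AT5G36882)
log2(4591/1416) = 1.697  (AT1G28409)
log2(927.8/12599) = -3.763  (AT4G56602)
log2(556.1/309.1) = 0.847  (AT3G23509)
log2(6904/1160) = 2.573  (AT4G69120)
log2(2061/3091) = -0.585  (AT2G63267)
The largest magnitude belongs to AT4G56602.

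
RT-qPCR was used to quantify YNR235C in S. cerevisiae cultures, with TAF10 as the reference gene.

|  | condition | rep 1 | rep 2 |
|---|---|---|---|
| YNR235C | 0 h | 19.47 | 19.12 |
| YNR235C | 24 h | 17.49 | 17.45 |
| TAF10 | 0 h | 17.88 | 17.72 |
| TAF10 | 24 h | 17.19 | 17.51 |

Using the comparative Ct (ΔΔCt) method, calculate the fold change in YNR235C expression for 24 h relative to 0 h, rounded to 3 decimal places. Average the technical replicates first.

2.594

Mean Ct: YNR235C 0 h 19.295; YNR235C 24 h 17.470; TAF10 0 h 17.800; TAF10 24 h 17.350
ΔCt(0 h) = 19.295 − 17.800 = 1.495
ΔCt(24 h) = 17.470 − 17.350 = 0.120
ΔΔCt = 0.120 − 1.495 = -1.375
Fold change = 2^(−(-1.375)) = 2^1.375 = 2.5937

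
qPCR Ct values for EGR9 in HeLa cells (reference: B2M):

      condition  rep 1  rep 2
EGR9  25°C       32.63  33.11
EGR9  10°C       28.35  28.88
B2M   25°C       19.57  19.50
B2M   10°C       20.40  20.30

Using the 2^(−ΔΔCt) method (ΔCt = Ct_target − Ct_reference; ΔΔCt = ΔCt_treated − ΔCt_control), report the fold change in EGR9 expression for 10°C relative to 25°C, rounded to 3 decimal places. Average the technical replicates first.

Mean Ct: EGR9 25°C 32.870; EGR9 10°C 28.615; B2M 25°C 19.535; B2M 10°C 20.350
ΔCt(25°C) = 32.870 − 19.535 = 13.335
ΔCt(10°C) = 28.615 − 20.350 = 8.265
ΔΔCt = 8.265 − 13.335 = -5.070
Fold change = 2^(−(-5.070)) = 2^5.070 = 33.5909

33.591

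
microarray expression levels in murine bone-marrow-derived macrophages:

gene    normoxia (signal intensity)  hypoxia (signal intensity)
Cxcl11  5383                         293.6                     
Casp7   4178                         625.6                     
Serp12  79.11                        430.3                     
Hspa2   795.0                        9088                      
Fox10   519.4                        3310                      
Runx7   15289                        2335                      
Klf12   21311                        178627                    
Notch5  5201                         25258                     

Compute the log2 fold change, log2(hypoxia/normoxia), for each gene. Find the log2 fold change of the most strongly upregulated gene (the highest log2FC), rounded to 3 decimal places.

3.515

log2(293.6/5383) = -4.196  (Cxcl11)
log2(625.6/4178) = -2.740  (Casp7)
log2(430.3/79.11) = 2.443  (Serp12)
log2(9088/795.0) = 3.515  (Hspa2)
log2(3310/519.4) = 2.672  (Fox10)
log2(2335/15289) = -2.711  (Runx7)
log2(178627/21311) = 3.067  (Klf12)
log2(25258/5201) = 2.280  (Notch5)
Hspa2 is most strongly upregulated.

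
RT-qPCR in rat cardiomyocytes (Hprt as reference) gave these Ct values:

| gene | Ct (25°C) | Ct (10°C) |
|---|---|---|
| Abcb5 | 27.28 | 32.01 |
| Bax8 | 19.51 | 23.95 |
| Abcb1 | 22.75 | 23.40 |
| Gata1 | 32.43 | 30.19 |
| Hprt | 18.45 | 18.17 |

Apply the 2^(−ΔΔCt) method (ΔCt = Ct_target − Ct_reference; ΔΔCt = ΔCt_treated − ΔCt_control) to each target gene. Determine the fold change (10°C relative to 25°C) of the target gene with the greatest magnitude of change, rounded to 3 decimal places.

Abcb5: ΔΔCt = (32.01−18.17) − (27.28−18.45) = 13.84 − 8.83 = 5.01; fold change = 2^-5.01 = 0.031
Bax8: ΔΔCt = (23.95−18.17) − (19.51−18.45) = 5.78 − 1.06 = 4.72; fold change = 2^-4.72 = 0.038
Abcb1: ΔΔCt = (23.40−18.17) − (22.75−18.45) = 5.23 − 4.30 = 0.93; fold change = 2^-0.93 = 0.525
Gata1: ΔΔCt = (30.19−18.17) − (32.43−18.45) = 12.02 − 13.98 = -1.96; fold change = 2^1.96 = 3.891
Abcb5 has the largest |ΔΔCt| = 5.01.

0.031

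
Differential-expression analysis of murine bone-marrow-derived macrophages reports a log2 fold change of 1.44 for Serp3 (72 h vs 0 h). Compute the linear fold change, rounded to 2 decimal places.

2.71

Fold change = 2^(1.44) = 2.713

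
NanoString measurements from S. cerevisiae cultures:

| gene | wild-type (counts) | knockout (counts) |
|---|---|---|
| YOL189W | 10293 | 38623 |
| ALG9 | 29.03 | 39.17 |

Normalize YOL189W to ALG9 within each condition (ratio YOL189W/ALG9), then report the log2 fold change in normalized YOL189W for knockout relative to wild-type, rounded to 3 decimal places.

YOL189W/ALG9 (wild-type) = 10293 / 29.03 = 354.56
YOL189W/ALG9 (knockout) = 38623 / 39.17 = 986.04
Fold change = 986.04 / 354.56 = 2.7810
log2(2.7810) = 1.4756

1.476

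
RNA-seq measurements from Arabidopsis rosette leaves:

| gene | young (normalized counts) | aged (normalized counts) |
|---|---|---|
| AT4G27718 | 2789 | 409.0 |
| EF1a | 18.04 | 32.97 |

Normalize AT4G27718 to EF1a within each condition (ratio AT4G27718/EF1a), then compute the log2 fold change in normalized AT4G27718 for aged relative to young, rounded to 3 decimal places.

-3.640

AT4G27718/EF1a (young) = 2789 / 18.04 = 154.6
AT4G27718/EF1a (aged) = 409.0 / 32.97 = 12.405
Fold change = 12.405 / 154.6 = 0.0802
log2(0.0802) = -3.6395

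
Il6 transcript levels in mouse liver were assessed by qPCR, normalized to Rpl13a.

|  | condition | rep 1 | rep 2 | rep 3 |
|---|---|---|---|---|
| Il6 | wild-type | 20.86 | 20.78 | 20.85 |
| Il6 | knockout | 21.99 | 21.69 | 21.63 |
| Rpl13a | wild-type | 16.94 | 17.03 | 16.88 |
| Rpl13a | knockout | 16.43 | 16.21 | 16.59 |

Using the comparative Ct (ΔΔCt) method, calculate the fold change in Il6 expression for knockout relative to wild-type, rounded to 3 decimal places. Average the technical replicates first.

Mean Ct: Il6 wild-type 20.830; Il6 knockout 21.770; Rpl13a wild-type 16.950; Rpl13a knockout 16.410
ΔCt(wild-type) = 20.830 − 16.950 = 3.880
ΔCt(knockout) = 21.770 − 16.410 = 5.360
ΔΔCt = 5.360 − 3.880 = 1.480
Fold change = 2^(−1.480) = 0.3585

0.358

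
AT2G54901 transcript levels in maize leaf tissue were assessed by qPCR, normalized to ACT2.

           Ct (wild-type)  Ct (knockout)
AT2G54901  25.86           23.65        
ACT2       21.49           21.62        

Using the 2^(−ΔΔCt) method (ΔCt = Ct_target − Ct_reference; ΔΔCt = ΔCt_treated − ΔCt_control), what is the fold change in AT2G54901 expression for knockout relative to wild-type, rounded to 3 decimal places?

ΔCt(wild-type) = 25.860 − 21.490 = 4.370
ΔCt(knockout) = 23.650 − 21.620 = 2.030
ΔΔCt = 2.030 − 4.370 = -2.340
Fold change = 2^(−(-2.340)) = 2^2.340 = 5.0630

5.063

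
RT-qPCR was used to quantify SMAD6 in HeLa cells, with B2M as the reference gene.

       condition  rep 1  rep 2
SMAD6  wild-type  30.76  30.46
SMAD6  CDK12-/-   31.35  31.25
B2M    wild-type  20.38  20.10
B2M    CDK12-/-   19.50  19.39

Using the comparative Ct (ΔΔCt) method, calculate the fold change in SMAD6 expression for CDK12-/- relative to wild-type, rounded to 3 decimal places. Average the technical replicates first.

0.357

Mean Ct: SMAD6 wild-type 30.610; SMAD6 CDK12-/- 31.300; B2M wild-type 20.240; B2M CDK12-/- 19.445
ΔCt(wild-type) = 30.610 − 20.240 = 10.370
ΔCt(CDK12-/-) = 31.300 − 19.445 = 11.855
ΔΔCt = 11.855 − 10.370 = 1.485
Fold change = 2^(−1.485) = 0.3572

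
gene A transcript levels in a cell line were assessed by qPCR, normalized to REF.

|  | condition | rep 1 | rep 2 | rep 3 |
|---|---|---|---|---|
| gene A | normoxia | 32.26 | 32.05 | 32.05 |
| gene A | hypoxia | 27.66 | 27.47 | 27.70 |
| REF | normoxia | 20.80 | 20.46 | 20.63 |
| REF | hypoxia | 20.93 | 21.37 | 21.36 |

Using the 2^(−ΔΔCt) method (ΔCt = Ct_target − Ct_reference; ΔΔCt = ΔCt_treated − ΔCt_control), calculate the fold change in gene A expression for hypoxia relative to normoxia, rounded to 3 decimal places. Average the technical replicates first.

Mean Ct: gene A normoxia 32.120; gene A hypoxia 27.610; REF normoxia 20.630; REF hypoxia 21.220
ΔCt(normoxia) = 32.120 − 20.630 = 11.490
ΔCt(hypoxia) = 27.610 − 21.220 = 6.390
ΔΔCt = 6.390 − 11.490 = -5.100
Fold change = 2^(−(-5.100)) = 2^5.100 = 34.2968

34.297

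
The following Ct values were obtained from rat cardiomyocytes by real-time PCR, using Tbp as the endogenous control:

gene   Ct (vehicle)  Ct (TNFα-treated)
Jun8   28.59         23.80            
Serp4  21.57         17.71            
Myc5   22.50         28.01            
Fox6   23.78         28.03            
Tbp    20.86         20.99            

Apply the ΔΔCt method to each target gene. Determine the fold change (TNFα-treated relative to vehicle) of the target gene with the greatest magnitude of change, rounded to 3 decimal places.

0.024

Jun8: ΔΔCt = (23.80−20.99) − (28.59−20.86) = 2.81 − 7.73 = -4.92; fold change = 2^4.92 = 30.274
Serp4: ΔΔCt = (17.71−20.99) − (21.57−20.86) = -3.28 − 0.71 = -3.99; fold change = 2^3.99 = 15.889
Myc5: ΔΔCt = (28.01−20.99) − (22.50−20.86) = 7.02 − 1.64 = 5.38; fold change = 2^-5.38 = 0.024
Fox6: ΔΔCt = (28.03−20.99) − (23.78−20.86) = 7.04 − 2.92 = 4.12; fold change = 2^-4.12 = 0.058
Myc5 has the largest |ΔΔCt| = 5.38.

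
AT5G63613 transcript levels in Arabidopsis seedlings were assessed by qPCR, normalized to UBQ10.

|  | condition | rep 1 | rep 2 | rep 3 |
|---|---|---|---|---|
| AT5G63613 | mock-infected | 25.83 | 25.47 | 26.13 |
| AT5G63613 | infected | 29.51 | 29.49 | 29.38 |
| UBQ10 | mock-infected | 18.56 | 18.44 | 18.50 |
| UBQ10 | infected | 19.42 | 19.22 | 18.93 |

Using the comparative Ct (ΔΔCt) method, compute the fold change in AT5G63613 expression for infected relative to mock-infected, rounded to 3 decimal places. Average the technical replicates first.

0.129

Mean Ct: AT5G63613 mock-infected 25.810; AT5G63613 infected 29.460; UBQ10 mock-infected 18.500; UBQ10 infected 19.190
ΔCt(mock-infected) = 25.810 − 18.500 = 7.310
ΔCt(infected) = 29.460 − 19.190 = 10.270
ΔΔCt = 10.270 − 7.310 = 2.960
Fold change = 2^(−2.960) = 0.1285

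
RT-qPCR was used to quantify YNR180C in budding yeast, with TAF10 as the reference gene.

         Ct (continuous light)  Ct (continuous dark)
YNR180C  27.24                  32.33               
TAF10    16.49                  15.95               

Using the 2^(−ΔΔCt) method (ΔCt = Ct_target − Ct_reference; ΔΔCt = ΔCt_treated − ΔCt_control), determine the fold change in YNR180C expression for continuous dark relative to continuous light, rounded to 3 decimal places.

0.020

ΔCt(continuous light) = 27.240 − 16.490 = 10.750
ΔCt(continuous dark) = 32.330 − 15.950 = 16.380
ΔΔCt = 16.380 − 10.750 = 5.630
Fold change = 2^(−5.630) = 0.0202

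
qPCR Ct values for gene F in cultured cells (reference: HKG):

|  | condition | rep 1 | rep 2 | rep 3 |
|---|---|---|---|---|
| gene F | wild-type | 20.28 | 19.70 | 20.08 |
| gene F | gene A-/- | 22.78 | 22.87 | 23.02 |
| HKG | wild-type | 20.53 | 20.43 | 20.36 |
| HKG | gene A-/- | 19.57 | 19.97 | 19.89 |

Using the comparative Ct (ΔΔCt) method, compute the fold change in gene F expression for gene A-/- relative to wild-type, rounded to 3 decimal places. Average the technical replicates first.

Mean Ct: gene F wild-type 20.020; gene F gene A-/- 22.890; HKG wild-type 20.440; HKG gene A-/- 19.810
ΔCt(wild-type) = 20.020 − 20.440 = -0.420
ΔCt(gene A-/-) = 22.890 − 19.810 = 3.080
ΔΔCt = 3.080 − (-0.420) = 3.500
Fold change = 2^(−3.500) = 0.0884

0.088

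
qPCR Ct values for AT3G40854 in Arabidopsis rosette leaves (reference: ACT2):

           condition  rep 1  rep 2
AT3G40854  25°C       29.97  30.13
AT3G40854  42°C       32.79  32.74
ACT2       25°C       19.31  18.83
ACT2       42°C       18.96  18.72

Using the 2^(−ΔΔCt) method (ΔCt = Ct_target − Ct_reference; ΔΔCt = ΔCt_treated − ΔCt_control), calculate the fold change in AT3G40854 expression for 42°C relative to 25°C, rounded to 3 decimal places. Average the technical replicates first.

0.130

Mean Ct: AT3G40854 25°C 30.050; AT3G40854 42°C 32.765; ACT2 25°C 19.070; ACT2 42°C 18.840
ΔCt(25°C) = 30.050 − 19.070 = 10.980
ΔCt(42°C) = 32.765 − 18.840 = 13.925
ΔΔCt = 13.925 − 10.980 = 2.945
Fold change = 2^(−2.945) = 0.1299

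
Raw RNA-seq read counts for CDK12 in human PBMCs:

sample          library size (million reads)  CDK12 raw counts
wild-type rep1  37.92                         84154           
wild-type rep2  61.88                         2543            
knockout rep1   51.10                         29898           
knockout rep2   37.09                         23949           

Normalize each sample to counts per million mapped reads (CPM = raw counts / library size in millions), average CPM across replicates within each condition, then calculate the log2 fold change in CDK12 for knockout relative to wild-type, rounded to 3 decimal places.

-0.877

CPM(wild-type rep1) = 84154 / 37.92 = 2219.2511
CPM(wild-type rep2) = 2543 / 61.88 = 41.0957
CPM(knockout rep1) = 29898 / 51.10 = 585.0881
CPM(knockout rep2) = 23949 / 37.09 = 645.6996
mean CPM(wild-type) = 1130.1734; mean CPM(knockout) = 615.3939
Fold change = 615.3939 / 1130.1734 = 0.54451
log2(0.54451) = -0.8770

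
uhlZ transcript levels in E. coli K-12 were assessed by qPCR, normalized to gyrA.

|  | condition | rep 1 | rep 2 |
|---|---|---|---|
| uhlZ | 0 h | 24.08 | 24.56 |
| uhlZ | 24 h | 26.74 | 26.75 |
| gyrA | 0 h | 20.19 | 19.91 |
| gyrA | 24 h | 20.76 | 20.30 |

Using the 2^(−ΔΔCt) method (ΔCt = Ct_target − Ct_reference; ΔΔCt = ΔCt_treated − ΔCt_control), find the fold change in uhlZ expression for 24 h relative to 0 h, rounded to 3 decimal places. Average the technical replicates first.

Mean Ct: uhlZ 0 h 24.320; uhlZ 24 h 26.745; gyrA 0 h 20.050; gyrA 24 h 20.530
ΔCt(0 h) = 24.320 − 20.050 = 4.270
ΔCt(24 h) = 26.745 − 20.530 = 6.215
ΔΔCt = 6.215 − 4.270 = 1.945
Fold change = 2^(−1.945) = 0.2597

0.260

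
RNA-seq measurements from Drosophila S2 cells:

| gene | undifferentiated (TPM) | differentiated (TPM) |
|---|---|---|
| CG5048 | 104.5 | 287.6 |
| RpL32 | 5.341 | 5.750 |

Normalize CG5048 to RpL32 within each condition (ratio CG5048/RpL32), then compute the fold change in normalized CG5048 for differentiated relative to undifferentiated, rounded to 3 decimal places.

CG5048/RpL32 (undifferentiated) = 104.5 / 5.341 = 19.566
CG5048/RpL32 (differentiated) = 287.6 / 5.750 = 50.017
Fold change = 50.017 / 19.566 = 2.5564

2.556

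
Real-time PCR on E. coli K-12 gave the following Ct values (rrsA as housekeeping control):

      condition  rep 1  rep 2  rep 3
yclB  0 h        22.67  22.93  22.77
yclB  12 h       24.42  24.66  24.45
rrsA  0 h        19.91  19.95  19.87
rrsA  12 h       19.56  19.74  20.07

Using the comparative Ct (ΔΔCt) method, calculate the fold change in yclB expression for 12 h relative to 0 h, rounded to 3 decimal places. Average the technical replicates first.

0.279

Mean Ct: yclB 0 h 22.790; yclB 12 h 24.510; rrsA 0 h 19.910; rrsA 12 h 19.790
ΔCt(0 h) = 22.790 − 19.910 = 2.880
ΔCt(12 h) = 24.510 − 19.790 = 4.720
ΔΔCt = 4.720 − 2.880 = 1.840
Fold change = 2^(−1.840) = 0.2793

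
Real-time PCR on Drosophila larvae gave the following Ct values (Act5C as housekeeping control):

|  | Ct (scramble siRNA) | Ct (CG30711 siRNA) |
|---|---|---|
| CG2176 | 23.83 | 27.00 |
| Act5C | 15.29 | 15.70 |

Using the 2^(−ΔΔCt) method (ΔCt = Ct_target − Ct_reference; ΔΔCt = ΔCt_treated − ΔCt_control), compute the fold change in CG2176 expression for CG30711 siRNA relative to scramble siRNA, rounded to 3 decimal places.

0.148

ΔCt(scramble siRNA) = 23.830 − 15.290 = 8.540
ΔCt(CG30711 siRNA) = 27.000 − 15.700 = 11.300
ΔΔCt = 11.300 − 8.540 = 2.760
Fold change = 2^(−2.760) = 0.1476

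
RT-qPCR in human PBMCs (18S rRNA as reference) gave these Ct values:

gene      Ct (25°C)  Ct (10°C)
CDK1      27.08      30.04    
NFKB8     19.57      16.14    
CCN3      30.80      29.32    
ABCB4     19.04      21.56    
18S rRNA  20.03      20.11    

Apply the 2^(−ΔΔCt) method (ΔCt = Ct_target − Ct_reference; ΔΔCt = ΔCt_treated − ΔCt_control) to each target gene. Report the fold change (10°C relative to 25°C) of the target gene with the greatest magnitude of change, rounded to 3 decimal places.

11.392

CDK1: ΔΔCt = (30.04−20.11) − (27.08−20.03) = 9.93 − 7.05 = 2.88; fold change = 2^-2.88 = 0.136
NFKB8: ΔΔCt = (16.14−20.11) − (19.57−20.03) = -3.97 − (-0.46) = -3.51; fold change = 2^3.51 = 11.392
CCN3: ΔΔCt = (29.32−20.11) − (30.80−20.03) = 9.21 − 10.77 = -1.56; fold change = 2^1.56 = 2.949
ABCB4: ΔΔCt = (21.56−20.11) − (19.04−20.03) = 1.45 − (-0.99) = 2.44; fold change = 2^-2.44 = 0.184
NFKB8 has the largest |ΔΔCt| = 3.51.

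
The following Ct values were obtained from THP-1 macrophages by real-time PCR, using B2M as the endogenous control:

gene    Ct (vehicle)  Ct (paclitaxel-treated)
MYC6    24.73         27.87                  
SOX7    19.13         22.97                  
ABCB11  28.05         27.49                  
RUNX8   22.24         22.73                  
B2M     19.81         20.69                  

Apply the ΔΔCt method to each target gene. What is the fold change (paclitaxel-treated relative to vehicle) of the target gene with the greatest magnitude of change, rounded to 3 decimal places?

0.129

MYC6: ΔΔCt = (27.87−20.69) − (24.73−19.81) = 7.18 − 4.92 = 2.26; fold change = 2^-2.26 = 0.209
SOX7: ΔΔCt = (22.97−20.69) − (19.13−19.81) = 2.28 − (-0.68) = 2.96; fold change = 2^-2.96 = 0.129
ABCB11: ΔΔCt = (27.49−20.69) − (28.05−19.81) = 6.80 − 8.24 = -1.44; fold change = 2^1.44 = 2.713
RUNX8: ΔΔCt = (22.73−20.69) − (22.24−19.81) = 2.04 − 2.43 = -0.39; fold change = 2^0.39 = 1.310
SOX7 has the largest |ΔΔCt| = 2.96.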